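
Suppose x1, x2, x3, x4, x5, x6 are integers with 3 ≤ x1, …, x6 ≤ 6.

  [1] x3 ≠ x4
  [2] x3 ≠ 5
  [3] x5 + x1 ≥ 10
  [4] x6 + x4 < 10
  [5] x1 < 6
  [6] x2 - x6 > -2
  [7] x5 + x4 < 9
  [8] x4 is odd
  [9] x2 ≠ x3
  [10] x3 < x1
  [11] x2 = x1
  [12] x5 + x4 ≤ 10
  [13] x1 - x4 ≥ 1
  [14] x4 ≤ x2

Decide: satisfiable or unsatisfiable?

Setting (x1, x2, x3, x4, x5, x6) = (5, 5, 4, 3, 5, 5) satisfies everything: constraint 3: x5 + x1 = 10; constraint 4: x6 + x4 = 8, and the others follow.

Satisfiable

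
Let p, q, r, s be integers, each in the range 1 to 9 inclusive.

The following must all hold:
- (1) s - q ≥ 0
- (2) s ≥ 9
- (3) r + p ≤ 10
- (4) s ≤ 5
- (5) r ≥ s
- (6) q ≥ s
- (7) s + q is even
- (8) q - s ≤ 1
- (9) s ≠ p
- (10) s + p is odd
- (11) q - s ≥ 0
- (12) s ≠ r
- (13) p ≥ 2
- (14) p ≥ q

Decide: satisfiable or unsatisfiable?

Unsatisfiable

From constraints 2 and 5: r ≥ s ≥ 9. From constraint 13: p ≥ 2. Hence r + p ≥ 11. But constraint 3 requires r + p ≤ 10, and 10 < 11. Contradiction.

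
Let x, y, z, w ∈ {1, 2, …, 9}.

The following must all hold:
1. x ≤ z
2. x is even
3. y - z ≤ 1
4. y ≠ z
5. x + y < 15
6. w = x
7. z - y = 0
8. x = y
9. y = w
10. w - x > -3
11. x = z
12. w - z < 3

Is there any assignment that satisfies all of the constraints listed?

Unsatisfiable

From constraints 6, 9, and 11, y = w = x = z, so y = z. But constraint 4 says y ≠ z. Contradiction.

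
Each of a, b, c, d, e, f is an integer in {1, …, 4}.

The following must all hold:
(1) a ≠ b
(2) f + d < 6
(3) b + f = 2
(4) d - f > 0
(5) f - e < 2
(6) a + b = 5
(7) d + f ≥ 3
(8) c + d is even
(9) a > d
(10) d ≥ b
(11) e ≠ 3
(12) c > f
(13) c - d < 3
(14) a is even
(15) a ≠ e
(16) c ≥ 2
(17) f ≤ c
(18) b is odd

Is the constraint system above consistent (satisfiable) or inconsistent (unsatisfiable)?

Satisfiable

The assignment a = 4, b = 1, c = 2, d = 2, e = 1, f = 1 works:
  constraint 2 holds since f + d = 3.
  constraint 3 holds since b + f = 2.
  constraint 4 holds since d - f = 1.
The rest check out directly.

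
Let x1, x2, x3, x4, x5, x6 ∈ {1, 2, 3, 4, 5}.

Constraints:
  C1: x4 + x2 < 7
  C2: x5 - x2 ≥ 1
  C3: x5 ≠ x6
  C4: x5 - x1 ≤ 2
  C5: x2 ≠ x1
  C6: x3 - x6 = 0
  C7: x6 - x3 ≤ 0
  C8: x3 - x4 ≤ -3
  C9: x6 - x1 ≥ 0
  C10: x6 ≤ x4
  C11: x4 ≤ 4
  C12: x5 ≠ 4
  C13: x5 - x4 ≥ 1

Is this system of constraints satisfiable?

Constraints 4, 7, 8, 9, and 13 give x1 − x5 ≥ -2, x5 − x4 ≥ 1, x4 − x3 ≥ 3, x3 − x6 ≥ 0, x6 − x1 ≥ 0.
Adding all 5 inequalities: the left sides telescope to 0, and the right sides sum to (-2) + 1 + 3 + 0 + 0 = 2. So 0 ≥ 2, which is false.

Unsatisfiable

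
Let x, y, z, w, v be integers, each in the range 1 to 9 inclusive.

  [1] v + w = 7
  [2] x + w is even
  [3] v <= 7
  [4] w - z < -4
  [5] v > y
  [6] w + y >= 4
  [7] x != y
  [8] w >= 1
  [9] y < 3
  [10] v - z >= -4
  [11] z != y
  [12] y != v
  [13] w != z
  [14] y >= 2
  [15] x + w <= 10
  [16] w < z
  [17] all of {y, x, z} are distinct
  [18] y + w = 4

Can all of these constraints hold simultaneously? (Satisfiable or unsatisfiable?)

The assignment x = 8, y = 2, z = 9, w = 2, v = 5 works:
  constraint 1 holds since v + w = 7.
  constraint 4 holds since w - z = -7.
  constraint 6 holds since w + y = 4.
The rest check out directly.

Satisfiable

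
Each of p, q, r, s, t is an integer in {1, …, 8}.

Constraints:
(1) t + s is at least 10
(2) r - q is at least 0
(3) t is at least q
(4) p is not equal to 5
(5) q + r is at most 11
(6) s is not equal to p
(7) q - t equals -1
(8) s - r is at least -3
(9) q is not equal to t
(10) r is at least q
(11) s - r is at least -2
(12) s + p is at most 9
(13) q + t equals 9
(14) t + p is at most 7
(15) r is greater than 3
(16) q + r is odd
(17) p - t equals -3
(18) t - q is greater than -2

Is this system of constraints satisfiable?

Try p = 2, q = 4, r = 5, s = 5, t = 5.
Check constraint 1: t + s = 10; constraint 2: r - q = 1. The remaining constraints are straightforward to verify.

Satisfiable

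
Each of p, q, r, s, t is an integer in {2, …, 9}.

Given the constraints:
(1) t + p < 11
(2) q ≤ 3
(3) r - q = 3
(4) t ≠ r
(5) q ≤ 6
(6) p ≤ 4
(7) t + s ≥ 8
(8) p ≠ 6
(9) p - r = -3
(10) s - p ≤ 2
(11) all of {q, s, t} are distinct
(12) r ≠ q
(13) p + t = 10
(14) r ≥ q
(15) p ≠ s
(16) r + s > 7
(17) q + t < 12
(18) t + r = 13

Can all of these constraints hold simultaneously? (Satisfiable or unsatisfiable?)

Setting (p, q, r, s, t) = (3, 3, 6, 4, 7) satisfies everything: constraint 1: t + p = 10; constraint 3: r - q = 3, and the others follow.

Satisfiable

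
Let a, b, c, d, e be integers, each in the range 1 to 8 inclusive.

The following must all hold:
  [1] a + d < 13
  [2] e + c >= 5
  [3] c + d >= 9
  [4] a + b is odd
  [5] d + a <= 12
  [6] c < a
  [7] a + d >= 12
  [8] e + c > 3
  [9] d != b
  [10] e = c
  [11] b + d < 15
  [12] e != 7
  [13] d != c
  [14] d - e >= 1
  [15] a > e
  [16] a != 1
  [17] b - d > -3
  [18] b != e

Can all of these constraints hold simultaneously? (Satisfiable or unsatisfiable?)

Satisfiable

One satisfying assignment is a = 5, b = 6, c = 3, d = 7, e = 3.
For the less obvious constraints — constraint 1: a + d = 12; constraint 2: e + c = 6; constraint 3: c + d = 10 — and the others hold by inspection.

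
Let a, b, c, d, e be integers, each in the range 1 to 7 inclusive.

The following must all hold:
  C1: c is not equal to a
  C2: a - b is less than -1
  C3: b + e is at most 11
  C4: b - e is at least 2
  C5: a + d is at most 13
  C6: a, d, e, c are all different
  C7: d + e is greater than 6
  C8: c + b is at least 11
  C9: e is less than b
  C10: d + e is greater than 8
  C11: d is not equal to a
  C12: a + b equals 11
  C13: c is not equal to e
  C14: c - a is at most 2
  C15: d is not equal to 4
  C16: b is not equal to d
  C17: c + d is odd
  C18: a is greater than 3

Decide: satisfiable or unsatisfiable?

Satisfiable

One satisfying assignment is a = 4, b = 7, c = 5, d = 6, e = 3.
For the less obvious constraints — constraint 2: a - b = -3; constraint 3: b + e = 10; constraint 4: b - e = 4 — and the others hold by inspection.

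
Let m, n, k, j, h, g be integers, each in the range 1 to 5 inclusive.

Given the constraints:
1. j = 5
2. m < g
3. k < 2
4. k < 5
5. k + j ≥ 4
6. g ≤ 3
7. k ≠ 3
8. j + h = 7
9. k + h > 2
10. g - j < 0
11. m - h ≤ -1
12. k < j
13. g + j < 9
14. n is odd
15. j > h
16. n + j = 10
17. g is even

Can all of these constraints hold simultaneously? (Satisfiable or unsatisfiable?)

Satisfiable

One satisfying assignment is m = 1, n = 5, k = 1, j = 5, h = 2, g = 2.
For the less obvious constraints — constraint 5: k + j = 6; constraint 8: j + h = 7; constraint 9: k + h = 3 — and the others hold by inspection.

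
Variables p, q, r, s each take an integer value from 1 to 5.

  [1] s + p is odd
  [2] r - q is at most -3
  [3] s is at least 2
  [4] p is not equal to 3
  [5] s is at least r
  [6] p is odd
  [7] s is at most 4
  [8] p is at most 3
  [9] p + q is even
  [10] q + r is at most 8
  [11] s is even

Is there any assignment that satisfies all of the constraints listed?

Try p = 1, q = 5, r = 2, s = 4.
Check constraint 1: s + p = 5 is odd; constraint 2: r - q = -3; constraint 10: q + r = 7. The remaining constraints are straightforward to verify.

Satisfiable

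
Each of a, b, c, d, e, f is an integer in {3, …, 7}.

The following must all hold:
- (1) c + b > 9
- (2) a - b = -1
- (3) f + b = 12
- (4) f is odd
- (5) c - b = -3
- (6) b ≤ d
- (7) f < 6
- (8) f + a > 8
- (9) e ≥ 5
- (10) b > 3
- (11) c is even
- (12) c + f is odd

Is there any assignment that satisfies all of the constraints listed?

Satisfiable

One satisfying assignment is a = 6, b = 7, c = 4, d = 7, e = 7, f = 5.
For the less obvious constraints — constraint 1: c + b = 11; constraint 2: a - b = -1 — and the others hold by inspection.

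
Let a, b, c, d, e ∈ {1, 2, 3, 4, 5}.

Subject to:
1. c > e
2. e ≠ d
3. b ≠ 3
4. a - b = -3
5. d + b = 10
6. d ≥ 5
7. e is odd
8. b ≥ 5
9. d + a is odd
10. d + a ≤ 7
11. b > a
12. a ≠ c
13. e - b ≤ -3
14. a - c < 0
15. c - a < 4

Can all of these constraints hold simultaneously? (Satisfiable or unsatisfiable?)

The assignment a = 2, b = 5, c = 5, d = 5, e = 1 works:
  constraint 4 holds since a - b = -3.
  constraint 5 holds since d + b = 10.
The rest check out directly.

Satisfiable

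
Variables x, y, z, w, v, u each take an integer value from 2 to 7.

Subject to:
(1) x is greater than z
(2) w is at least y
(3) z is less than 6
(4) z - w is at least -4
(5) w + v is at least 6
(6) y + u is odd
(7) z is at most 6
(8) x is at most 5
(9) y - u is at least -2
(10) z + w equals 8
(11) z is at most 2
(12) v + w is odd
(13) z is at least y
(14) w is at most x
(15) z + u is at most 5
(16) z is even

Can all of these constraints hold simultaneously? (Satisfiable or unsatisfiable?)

Unsatisfiable

From constraint 11: z ≤ 2. From constraints 8 and 14: w ≤ x ≤ 5. Hence z + w ≤ 7. But constraint 10 requires z + w = 8, and 8 > 7. Contradiction.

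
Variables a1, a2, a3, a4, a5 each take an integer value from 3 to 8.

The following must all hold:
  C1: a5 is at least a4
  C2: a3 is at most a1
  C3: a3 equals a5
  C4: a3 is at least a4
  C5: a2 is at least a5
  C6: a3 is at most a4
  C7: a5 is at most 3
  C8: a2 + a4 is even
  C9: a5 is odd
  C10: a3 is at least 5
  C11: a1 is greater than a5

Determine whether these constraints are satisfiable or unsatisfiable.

Unsatisfiable

From constraints 6 and 10: a4 ≥ a3 and a3 ≥ 5, so a4 ≥ 5. From constraints 1 and 7: a4 ≤ a5 and a5 ≤ 3, so a4 ≤ 3. But 3 < 5, so no value of a4 works.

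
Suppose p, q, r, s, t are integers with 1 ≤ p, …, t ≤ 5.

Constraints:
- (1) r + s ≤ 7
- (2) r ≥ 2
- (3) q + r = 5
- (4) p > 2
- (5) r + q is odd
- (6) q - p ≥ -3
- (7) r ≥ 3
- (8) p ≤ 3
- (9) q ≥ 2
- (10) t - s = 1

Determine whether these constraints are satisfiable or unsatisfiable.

Satisfiable

Try p = 3, q = 2, r = 3, s = 1, t = 2.
Check constraint 1: r + s = 4; constraint 3: q + r = 5; constraint 6: q - p = -1. The remaining constraints are straightforward to verify.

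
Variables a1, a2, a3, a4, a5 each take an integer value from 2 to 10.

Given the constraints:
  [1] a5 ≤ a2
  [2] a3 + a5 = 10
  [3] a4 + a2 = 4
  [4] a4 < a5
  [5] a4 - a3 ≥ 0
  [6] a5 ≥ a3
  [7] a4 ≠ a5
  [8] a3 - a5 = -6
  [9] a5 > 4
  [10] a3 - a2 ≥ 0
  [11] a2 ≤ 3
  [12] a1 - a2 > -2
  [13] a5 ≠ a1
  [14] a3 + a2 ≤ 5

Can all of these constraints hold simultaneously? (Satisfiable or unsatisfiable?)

Unsatisfiable

From constraint 9: a5 ≥ 5. From constraints 1 and 11: a5 ≤ a2 and a2 ≤ 3, so a5 ≤ 3. But 3 < 5, so no value of a5 works.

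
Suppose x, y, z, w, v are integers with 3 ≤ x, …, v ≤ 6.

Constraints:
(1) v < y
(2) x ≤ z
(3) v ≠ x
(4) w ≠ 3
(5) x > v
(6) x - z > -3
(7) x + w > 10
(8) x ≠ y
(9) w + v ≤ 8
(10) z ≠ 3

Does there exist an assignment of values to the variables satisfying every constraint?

Take x = 6, y = 4, z = 6, w = 5, v = 3. Then constraint 6: x - z = 0; constraint 7: x + w = 11, and every other listed constraint is also met.

Satisfiable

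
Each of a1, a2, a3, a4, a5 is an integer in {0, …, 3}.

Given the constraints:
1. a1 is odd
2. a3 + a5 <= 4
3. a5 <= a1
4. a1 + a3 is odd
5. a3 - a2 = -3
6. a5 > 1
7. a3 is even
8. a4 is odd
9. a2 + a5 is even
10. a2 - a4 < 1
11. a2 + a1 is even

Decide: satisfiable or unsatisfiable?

Satisfiable

Take a1 = 3, a2 = 3, a3 = 0, a4 = 3, a5 = 3. Then constraint 2: a3 + a5 = 3; constraint 5: a3 - a2 = -3; constraint 10: a2 - a4 = 0, and every other listed constraint is also met.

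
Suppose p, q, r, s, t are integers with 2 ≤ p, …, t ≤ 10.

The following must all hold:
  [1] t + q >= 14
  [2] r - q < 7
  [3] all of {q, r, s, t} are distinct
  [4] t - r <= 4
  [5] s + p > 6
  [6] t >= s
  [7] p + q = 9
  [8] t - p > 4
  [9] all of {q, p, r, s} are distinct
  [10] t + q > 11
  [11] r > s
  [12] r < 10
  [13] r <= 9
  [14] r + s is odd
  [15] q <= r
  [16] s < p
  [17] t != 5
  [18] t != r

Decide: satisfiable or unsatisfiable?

Setting (p, q, r, s, t) = (5, 4, 8, 3, 10) satisfies everything: constraint 1: t + q = 14; constraint 2: r - q = 4, and the others follow.

Satisfiable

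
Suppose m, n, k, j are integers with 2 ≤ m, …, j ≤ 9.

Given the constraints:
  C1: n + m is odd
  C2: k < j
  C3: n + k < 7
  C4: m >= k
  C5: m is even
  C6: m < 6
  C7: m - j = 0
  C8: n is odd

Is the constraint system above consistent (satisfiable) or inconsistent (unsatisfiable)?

Satisfiable

One satisfying assignment is m = 4, n = 3, k = 3, j = 4.
For the less obvious constraints — constraint 1: n + m = 7 is odd; constraint 3: n + k = 6; constraint 7: m - j = 0 — and the others hold by inspection.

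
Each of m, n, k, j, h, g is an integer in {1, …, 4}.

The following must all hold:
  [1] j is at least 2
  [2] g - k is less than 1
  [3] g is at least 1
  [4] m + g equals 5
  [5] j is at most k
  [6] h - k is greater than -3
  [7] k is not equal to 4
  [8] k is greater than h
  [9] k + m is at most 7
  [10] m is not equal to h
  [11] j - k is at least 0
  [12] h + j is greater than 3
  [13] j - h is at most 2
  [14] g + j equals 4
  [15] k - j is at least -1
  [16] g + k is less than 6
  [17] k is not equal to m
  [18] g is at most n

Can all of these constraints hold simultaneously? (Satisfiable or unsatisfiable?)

Setting (m, n, k, j, h, g) = (4, 1, 3, 3, 1, 1) satisfies everything: constraint 2: g - k = -2; constraint 4: m + g = 5; constraint 6: h - k = -2, and the others follow.

Satisfiable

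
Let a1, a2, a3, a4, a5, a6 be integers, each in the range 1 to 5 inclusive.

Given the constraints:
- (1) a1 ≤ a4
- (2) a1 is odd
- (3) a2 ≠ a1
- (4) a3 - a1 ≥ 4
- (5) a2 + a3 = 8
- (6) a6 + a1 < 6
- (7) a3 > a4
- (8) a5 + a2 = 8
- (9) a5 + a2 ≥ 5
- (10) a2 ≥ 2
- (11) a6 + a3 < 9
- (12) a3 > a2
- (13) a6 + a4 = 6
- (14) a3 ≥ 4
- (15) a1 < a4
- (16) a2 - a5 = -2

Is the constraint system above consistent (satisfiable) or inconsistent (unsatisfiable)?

Setting (a1, a2, a3, a4, a5, a6) = (1, 3, 5, 3, 5, 3) satisfies everything: constraint 4: a3 - a1 = 4; constraint 5: a2 + a3 = 8, and the others follow.

Satisfiable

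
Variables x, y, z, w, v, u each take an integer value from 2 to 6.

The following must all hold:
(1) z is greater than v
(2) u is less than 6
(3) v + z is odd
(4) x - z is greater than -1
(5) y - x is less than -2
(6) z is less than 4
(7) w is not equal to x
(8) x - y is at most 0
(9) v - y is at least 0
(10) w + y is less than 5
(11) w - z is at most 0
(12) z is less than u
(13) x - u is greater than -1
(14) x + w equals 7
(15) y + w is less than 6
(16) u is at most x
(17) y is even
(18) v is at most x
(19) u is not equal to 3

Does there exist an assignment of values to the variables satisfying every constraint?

Constraints 1, 8, 9, 12, and 16 give y ≤ v, v < z, z < u, u ≤ x, x ≤ y. Chaining: y ≤ v < z < u ≤ x ≤ y, which forces y < y — impossible.

Unsatisfiable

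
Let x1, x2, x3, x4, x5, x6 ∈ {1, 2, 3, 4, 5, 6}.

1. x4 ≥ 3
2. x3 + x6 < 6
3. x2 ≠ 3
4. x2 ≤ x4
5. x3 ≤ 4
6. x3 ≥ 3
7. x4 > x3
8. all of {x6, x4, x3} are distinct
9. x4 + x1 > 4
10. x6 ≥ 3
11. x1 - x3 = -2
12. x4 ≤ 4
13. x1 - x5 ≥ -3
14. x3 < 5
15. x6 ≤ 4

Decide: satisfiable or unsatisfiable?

Unsatisfiable

Constraints 1, 5, 6, 10, 12, and 15 confine each of x6, x4, x3 to the 2 values {3, 4}.
Constraint 8 requires all 3 of them to be distinct, but only 2 values are available — impossible by the pigeonhole principle.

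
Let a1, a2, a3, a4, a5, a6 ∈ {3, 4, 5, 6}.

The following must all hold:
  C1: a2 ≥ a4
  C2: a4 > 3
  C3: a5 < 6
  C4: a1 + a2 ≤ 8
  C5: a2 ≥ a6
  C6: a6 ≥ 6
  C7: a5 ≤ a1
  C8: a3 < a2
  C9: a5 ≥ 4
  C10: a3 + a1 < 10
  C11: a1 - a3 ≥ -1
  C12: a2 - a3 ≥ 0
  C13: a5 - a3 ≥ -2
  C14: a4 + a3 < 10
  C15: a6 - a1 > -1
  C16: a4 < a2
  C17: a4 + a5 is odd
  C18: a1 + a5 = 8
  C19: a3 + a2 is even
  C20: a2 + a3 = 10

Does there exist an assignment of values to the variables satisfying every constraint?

Unsatisfiable

From constraints 7 and 9: a1 ≥ a5 ≥ 4. From constraints 5 and 6: a2 ≥ a6 ≥ 6. Hence a1 + a2 ≥ 10. But constraint 4 requires a1 + a2 ≤ 8, and 8 < 10. Contradiction.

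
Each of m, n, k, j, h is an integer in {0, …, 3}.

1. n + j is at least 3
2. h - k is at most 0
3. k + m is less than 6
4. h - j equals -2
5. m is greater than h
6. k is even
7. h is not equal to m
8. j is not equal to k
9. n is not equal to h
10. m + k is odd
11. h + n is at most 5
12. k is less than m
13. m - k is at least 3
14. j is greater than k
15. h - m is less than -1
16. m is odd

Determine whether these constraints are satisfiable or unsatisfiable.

Try m = 3, n = 2, k = 0, j = 2, h = 0.
Check constraint 1: n + j = 4; constraint 2: h - k = 0; constraint 3: k + m = 3. The remaining constraints are straightforward to verify.

Satisfiable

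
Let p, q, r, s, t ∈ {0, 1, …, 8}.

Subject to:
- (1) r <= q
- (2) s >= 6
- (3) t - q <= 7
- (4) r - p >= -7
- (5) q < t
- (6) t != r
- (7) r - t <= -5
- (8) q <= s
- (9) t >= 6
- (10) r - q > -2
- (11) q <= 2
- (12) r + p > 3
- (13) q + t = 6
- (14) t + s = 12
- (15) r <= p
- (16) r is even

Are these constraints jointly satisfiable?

Satisfiable

The assignment p = 4, q = 0, r = 0, s = 6, t = 6 works:
  constraint 3 holds since t - q = 6.
  constraint 4 holds since r - p = -4.
  constraint 7 holds since r - t = -6.
The rest check out directly.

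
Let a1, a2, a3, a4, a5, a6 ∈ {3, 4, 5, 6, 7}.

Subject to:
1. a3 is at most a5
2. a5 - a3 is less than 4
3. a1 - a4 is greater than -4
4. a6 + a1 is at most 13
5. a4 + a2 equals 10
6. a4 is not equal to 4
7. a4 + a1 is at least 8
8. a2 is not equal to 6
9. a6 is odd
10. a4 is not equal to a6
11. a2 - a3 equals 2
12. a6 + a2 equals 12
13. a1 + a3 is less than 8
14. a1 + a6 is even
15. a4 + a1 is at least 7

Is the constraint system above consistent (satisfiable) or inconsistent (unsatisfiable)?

Satisfiable

Take a1 = 3, a2 = 5, a3 = 3, a4 = 5, a5 = 5, a6 = 7. Then constraint 2: a5 - a3 = 2; constraint 3: a1 - a4 = -2; constraint 4: a6 + a1 = 10, and every other listed constraint is also met.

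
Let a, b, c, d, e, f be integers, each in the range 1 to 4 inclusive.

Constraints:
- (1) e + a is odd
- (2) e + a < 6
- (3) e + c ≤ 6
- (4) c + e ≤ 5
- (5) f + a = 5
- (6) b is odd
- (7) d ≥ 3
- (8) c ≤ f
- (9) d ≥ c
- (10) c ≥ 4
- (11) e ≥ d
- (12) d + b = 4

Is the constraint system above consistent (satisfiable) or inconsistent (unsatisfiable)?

Unsatisfiable

From constraints 7 and 11: e ≥ d ≥ 3. From constraint 10: c ≥ 4. Hence e + c ≥ 7. But constraint 3 requires e + c ≤ 6, and 6 < 7. Contradiction.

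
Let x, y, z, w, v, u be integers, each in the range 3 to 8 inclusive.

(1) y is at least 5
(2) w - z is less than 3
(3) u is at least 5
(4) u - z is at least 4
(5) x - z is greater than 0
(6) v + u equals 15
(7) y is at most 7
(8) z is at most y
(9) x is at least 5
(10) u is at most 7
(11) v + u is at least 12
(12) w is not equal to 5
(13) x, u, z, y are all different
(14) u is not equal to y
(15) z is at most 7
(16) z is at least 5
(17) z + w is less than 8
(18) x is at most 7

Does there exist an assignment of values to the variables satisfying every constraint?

Unsatisfiable

Constraints 1, 3, 7, 9, 10, 15, 16, and 18 confine each of x, u, z, y to the 3 values {5, …, 7}.
Constraint 13 requires all 4 of them to be distinct, but only 3 values are available — impossible by the pigeonhole principle.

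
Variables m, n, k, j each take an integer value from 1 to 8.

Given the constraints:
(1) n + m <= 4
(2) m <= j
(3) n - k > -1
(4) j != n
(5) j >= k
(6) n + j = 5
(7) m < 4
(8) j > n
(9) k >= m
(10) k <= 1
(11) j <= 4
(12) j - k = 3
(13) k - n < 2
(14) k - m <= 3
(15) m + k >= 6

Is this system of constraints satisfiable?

Unsatisfiable

From constraints 2 and 11: m ≤ j ≤ 4. From constraint 10: k ≤ 1. Hence m + k ≤ 5. But constraint 15 requires m + k ≥ 6, and 6 > 5. Contradiction.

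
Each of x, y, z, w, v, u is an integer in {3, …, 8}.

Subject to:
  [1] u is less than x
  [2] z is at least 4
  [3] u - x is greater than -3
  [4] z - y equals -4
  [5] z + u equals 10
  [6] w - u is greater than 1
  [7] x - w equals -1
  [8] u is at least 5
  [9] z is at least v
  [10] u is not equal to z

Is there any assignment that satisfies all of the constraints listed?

Setting (x, y, z, w, v, u) = (7, 8, 4, 8, 3, 6) satisfies everything: constraint 3: u - x = -1; constraint 4: z - y = -4, and the others follow.

Satisfiable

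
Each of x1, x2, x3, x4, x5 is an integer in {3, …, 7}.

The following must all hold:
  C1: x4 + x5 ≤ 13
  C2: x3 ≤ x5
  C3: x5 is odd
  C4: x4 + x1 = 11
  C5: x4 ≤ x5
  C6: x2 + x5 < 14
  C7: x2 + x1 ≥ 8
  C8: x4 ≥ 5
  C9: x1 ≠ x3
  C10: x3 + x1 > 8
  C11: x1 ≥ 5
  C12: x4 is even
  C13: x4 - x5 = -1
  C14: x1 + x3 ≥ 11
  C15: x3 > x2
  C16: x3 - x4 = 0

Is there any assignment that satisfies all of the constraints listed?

Take x1 = 5, x2 = 5, x3 = 6, x4 = 6, x5 = 7. Then constraint 1: x4 + x5 = 13; constraint 4: x4 + x1 = 11; constraint 6: x2 + x5 = 12, and every other listed constraint is also met.

Satisfiable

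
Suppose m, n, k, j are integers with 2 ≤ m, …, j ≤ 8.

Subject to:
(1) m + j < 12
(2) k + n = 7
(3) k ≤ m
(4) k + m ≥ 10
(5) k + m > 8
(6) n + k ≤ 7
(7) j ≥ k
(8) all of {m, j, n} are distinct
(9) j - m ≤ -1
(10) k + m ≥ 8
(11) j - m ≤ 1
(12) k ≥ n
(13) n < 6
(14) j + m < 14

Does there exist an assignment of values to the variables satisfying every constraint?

Try m = 6, n = 2, k = 5, j = 5.
Check constraint 1: m + j = 11; constraint 2: k + n = 7. The remaining constraints are straightforward to verify.

Satisfiable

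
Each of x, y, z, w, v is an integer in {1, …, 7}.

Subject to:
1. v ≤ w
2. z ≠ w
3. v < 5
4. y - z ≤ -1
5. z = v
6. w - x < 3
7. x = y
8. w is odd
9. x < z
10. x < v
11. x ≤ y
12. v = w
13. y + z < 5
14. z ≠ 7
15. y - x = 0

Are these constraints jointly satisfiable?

From constraints 5 and 12, z = v = w, so z = w. But constraint 2 says z ≠ w. Contradiction.

Unsatisfiable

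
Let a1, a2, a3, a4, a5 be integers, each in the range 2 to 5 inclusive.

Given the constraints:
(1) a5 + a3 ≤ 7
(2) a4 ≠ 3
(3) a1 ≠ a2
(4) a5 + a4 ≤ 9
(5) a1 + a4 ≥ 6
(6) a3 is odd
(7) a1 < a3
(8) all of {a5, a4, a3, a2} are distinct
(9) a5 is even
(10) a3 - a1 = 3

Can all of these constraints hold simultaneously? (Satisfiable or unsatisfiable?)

The assignment a1 = 2, a2 = 3, a3 = 5, a4 = 4, a5 = 2 works:
  constraint 1 holds since a5 + a3 = 7.
  constraint 4 holds since a5 + a4 = 6.
  constraint 5 holds since a1 + a4 = 6.
The rest check out directly.

Satisfiable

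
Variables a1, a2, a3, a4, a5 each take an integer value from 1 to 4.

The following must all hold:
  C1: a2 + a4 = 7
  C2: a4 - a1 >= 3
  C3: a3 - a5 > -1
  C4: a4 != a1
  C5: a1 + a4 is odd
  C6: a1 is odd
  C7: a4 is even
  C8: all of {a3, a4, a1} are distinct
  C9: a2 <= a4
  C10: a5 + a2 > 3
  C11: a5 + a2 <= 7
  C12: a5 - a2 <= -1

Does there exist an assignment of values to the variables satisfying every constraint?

Satisfiable

The assignment a1 = 1, a2 = 3, a3 = 3, a4 = 4, a5 = 1 works:
  constraint 1 holds since a2 + a4 = 7.
  constraint 2 holds since a4 - a1 = 3.
  constraint 3 holds since a3 - a5 = 2.
The rest check out directly.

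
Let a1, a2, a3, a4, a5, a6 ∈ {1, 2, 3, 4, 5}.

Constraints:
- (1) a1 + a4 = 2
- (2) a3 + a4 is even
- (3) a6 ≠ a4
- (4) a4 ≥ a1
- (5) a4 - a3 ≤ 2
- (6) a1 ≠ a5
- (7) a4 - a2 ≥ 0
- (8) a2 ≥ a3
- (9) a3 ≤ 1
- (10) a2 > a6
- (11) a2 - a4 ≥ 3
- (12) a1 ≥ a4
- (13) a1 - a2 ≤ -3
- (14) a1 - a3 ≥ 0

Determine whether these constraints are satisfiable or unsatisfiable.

Constraints 5, 7, 13, and 14 give a3 − a4 ≥ -2, a4 − a2 ≥ 0, a2 − a1 ≥ 3, a1 − a3 ≥ 0.
Adding all 4 inequalities: the left sides telescope to 0, and the right sides sum to (-2) + 0 + 3 + 0 = 1. So 0 ≥ 1, which is false.

Unsatisfiable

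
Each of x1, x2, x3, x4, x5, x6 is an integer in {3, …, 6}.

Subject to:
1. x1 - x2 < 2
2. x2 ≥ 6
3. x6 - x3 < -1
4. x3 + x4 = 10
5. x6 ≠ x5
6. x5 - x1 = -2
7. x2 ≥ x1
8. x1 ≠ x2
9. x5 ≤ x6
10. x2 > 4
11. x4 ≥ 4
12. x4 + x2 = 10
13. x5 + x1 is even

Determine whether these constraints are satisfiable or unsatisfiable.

Satisfiable

Take x1 = 5, x2 = 6, x3 = 6, x4 = 4, x5 = 3, x6 = 4. Then constraint 1: x1 - x2 = -1; constraint 3: x6 - x3 = -2, and every other listed constraint is also met.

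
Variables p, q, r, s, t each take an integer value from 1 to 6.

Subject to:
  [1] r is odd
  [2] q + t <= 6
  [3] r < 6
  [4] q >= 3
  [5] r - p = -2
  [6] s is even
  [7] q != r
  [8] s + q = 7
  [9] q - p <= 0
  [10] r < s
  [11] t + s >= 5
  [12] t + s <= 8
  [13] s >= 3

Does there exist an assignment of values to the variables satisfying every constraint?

The assignment p = 3, q = 3, r = 1, s = 4, t = 3 works:
  constraint 2 holds since q + t = 6.
  constraint 5 holds since r - p = -2.
The rest check out directly.

Satisfiable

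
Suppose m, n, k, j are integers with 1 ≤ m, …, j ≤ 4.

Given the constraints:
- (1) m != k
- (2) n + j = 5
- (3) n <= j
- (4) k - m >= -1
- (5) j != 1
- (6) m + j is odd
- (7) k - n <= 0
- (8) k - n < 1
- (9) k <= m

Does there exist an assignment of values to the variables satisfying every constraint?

One satisfying assignment is m = 2, n = 2, k = 1, j = 3.
For the less obvious constraints — constraint 2: n + j = 5; constraint 4: k - m = -1 — and the others hold by inspection.

Satisfiable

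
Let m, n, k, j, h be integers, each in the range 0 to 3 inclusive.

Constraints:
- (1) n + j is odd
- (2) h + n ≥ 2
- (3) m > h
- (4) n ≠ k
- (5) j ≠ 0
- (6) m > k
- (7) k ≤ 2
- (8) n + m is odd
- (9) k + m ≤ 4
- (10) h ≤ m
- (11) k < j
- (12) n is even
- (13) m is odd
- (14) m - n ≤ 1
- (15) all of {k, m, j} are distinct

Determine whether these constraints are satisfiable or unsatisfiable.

Satisfiable

One satisfying assignment is m = 3, n = 2, k = 0, j = 1, h = 2.
For the less obvious constraints — constraint 2: h + n = 4; constraint 9: k + m = 3; constraint 14: m - n = 1 — and the others hold by inspection.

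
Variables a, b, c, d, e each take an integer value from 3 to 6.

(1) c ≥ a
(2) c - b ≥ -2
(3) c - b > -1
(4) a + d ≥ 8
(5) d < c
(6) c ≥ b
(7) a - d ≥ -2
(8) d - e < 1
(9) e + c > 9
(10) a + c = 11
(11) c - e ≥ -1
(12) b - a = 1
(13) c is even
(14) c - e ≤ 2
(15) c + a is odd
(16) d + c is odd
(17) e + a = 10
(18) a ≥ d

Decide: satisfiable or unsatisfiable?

The assignment a = 5, b = 6, c = 6, d = 5, e = 5 works:
  constraint 2 holds since c - b = 0.
  constraint 3 holds since c - b = 0.
  constraint 4 holds since a + d = 10.
The rest check out directly.

Satisfiable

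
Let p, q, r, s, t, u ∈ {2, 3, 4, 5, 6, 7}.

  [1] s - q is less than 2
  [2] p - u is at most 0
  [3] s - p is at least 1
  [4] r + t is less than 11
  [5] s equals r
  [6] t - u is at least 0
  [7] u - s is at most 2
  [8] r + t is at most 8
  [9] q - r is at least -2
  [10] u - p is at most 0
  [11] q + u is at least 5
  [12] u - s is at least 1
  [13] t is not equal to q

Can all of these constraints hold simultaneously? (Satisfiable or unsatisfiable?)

Unsatisfiable

Constraints 3, 10, and 12 give p − u ≥ 0, u − s ≥ 1, s − p ≥ 1.
Adding all 3 inequalities: the left sides telescope to 0, and the right sides sum to 0 + 1 + 1 = 2. So 0 ≥ 2, which is false.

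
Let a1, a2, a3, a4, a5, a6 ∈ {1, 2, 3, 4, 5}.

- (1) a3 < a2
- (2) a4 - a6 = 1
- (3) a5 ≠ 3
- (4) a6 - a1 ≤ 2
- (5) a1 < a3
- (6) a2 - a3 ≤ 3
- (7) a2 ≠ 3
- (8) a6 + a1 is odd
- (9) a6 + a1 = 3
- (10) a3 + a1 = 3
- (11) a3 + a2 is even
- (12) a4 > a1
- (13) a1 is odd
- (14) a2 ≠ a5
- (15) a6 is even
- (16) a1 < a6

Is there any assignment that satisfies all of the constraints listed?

One satisfying assignment is a1 = 1, a2 = 4, a3 = 2, a4 = 3, a5 = 5, a6 = 2.
For the less obvious constraints — constraint 2: a4 - a6 = 1; constraint 4: a6 - a1 = 1; constraint 6: a2 - a3 = 2 — and the others hold by inspection.

Satisfiable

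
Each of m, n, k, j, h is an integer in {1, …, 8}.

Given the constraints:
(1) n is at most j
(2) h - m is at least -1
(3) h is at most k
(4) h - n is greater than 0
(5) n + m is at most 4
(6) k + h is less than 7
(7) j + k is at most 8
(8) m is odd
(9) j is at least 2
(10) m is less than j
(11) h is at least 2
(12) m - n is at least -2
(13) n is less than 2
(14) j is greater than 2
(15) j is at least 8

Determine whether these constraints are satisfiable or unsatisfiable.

Unsatisfiable

From constraint 15: j ≥ 8. From constraints 3 and 11: k ≥ h ≥ 2. Hence j + k ≥ 10. But constraint 7 requires j + k ≤ 8, and 8 < 10. Contradiction.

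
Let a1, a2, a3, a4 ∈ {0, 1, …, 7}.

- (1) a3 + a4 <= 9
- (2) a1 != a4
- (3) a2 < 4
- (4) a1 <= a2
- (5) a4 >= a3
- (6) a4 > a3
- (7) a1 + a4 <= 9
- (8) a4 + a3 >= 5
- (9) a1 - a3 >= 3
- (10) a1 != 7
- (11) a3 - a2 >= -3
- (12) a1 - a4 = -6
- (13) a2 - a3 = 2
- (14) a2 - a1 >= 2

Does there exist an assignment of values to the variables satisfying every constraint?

Unsatisfiable

Constraints 9, 11, and 14 give a3 − a2 ≥ -3, a2 − a1 ≥ 2, a1 − a3 ≥ 3.
Adding all 3 inequalities: the left sides telescope to 0, and the right sides sum to (-3) + 2 + 3 = 2. So 0 ≥ 2, which is false.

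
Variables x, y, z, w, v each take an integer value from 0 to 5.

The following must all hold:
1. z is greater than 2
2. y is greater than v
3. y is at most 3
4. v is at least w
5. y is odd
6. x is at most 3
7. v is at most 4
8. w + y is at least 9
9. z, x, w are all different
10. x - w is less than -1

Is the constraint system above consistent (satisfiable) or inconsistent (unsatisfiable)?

From constraints 4 and 7: w ≤ v ≤ 4. From constraint 3: y ≤ 3. Hence w + y ≤ 7. But constraint 8 requires w + y ≥ 9, and 9 > 7. Contradiction.

Unsatisfiable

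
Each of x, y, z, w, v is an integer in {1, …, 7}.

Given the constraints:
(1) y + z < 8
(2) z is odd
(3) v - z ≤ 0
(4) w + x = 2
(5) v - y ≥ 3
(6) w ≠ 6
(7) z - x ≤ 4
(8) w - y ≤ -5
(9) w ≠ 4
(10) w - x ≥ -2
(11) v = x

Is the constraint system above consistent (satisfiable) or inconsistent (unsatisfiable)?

Unsatisfiable

Constraints 3, 5, 7, 8, and 10 give y − w ≥ 5, w − x ≥ -2, x − z ≥ -4, z − v ≥ 0, v − y ≥ 3.
Adding all 5 inequalities: the left sides telescope to 0, and the right sides sum to 5 + (-2) + (-4) + 0 + 3 = 2. So 0 ≥ 2, which is false.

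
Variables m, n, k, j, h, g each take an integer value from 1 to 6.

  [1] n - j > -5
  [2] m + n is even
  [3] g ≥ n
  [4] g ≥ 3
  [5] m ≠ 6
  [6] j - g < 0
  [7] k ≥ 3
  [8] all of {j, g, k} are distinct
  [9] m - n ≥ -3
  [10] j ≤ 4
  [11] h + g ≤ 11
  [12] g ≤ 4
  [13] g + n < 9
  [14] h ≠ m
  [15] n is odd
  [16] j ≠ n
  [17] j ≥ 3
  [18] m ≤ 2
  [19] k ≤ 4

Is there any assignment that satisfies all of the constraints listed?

Constraints 4, 7, 10, 12, 17, and 19 confine each of j, g, k to the 2 values {3, 4}.
Constraint 8 requires all 3 of them to be distinct, but only 2 values are available — impossible by the pigeonhole principle.

Unsatisfiable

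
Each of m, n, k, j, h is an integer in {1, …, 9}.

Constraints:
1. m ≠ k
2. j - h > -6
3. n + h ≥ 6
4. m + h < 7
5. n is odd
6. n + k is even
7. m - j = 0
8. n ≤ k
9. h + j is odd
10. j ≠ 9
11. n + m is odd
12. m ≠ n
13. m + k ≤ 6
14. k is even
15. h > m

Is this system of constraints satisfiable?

Constraint 5 makes n odd and constraint 14 makes k even, so n + k must be odd. Constraint 6 says n + k is even — contradiction.

Unsatisfiable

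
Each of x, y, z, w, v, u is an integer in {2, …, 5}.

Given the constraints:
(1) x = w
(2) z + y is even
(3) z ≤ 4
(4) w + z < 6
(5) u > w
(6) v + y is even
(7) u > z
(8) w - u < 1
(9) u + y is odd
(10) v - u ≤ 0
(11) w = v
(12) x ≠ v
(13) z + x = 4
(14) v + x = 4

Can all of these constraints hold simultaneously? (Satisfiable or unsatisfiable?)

Unsatisfiable

From constraints 1 and 11, x = w = v, so x = v. But constraint 12 says x ≠ v. Contradiction.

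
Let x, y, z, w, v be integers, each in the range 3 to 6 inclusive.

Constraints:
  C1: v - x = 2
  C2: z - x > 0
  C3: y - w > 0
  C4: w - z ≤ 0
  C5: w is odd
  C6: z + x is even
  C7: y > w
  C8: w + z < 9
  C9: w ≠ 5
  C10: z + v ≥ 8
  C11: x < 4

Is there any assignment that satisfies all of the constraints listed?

Satisfiable

Setting (x, y, z, w, v) = (3, 6, 5, 3, 5) satisfies everything: constraint 1: v - x = 2; constraint 2: z - x = 2, and the others follow.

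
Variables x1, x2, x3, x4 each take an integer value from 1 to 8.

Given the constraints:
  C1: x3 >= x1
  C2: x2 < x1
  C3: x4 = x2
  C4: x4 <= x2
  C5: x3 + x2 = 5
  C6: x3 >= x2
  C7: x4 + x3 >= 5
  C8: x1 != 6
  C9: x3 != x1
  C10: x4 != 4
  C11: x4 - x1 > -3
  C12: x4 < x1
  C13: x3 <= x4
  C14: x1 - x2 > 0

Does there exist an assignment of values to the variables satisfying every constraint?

Constraints 1, 12, and 13 give x3 ≤ x4, x4 < x1, x1 ≤ x3. Chaining: x3 ≤ x4 < x1 ≤ x3, which forces x3 < x3 — impossible.

Unsatisfiable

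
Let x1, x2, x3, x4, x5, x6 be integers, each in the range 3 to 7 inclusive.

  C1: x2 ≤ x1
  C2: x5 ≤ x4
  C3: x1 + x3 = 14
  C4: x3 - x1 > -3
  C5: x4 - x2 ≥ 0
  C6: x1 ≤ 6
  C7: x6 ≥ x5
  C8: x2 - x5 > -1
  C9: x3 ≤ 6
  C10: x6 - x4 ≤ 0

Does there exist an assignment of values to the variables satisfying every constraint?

From constraint 6: x1 ≤ 6. From constraint 9: x3 ≤ 6. Hence x1 + x3 ≤ 12. But constraint 3 requires x1 + x3 = 14, and 14 > 12. Contradiction.

Unsatisfiable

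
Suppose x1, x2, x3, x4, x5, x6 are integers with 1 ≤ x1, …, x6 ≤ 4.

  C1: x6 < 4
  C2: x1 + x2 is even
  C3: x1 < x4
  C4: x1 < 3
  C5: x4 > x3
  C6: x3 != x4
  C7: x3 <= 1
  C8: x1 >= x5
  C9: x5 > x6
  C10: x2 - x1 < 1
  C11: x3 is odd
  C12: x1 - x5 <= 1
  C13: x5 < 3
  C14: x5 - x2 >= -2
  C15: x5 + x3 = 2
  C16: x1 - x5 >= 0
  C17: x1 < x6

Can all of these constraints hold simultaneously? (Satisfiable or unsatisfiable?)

Unsatisfiable

Constraints 9, 16, and 17 give x5 ≤ x1, x1 < x6, x6 < x5. Chaining: x5 ≤ x1 < x6 < x5, which forces x5 < x5 — impossible.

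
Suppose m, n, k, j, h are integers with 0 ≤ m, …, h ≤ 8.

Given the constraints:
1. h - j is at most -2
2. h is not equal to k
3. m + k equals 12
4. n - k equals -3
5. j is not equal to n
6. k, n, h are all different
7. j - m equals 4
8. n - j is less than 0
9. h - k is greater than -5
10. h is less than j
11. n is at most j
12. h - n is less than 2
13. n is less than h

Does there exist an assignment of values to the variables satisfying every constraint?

The assignment m = 4, n = 5, k = 8, j = 8, h = 6 works:
  constraint 1 holds since h - j = -2.
  constraint 3 holds since m + k = 12.
The rest check out directly.

Satisfiable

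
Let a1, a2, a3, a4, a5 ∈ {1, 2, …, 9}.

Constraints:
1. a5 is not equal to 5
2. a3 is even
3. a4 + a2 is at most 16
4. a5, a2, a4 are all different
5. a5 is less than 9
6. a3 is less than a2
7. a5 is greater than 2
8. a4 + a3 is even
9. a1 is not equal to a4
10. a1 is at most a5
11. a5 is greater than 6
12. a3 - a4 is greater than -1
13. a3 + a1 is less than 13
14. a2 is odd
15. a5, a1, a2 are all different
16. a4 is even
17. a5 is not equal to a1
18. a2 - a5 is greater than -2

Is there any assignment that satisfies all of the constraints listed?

Satisfiable

Take a1 = 3, a2 = 9, a3 = 8, a4 = 6, a5 = 8. Then constraint 3: a4 + a2 = 15; constraint 12: a3 - a4 = 2; constraint 13: a3 + a1 = 11, and every other listed constraint is also met.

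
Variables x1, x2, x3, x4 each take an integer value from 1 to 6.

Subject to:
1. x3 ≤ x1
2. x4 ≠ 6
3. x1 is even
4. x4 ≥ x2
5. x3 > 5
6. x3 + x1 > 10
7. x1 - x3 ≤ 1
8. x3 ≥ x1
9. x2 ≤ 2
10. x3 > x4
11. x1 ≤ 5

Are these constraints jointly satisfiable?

From constraint 5: x3 ≥ 6. From constraints 1 and 11: x3 ≤ x1 and x1 ≤ 5, so x3 ≤ 5. But 5 < 6, so no value of x3 works.

Unsatisfiable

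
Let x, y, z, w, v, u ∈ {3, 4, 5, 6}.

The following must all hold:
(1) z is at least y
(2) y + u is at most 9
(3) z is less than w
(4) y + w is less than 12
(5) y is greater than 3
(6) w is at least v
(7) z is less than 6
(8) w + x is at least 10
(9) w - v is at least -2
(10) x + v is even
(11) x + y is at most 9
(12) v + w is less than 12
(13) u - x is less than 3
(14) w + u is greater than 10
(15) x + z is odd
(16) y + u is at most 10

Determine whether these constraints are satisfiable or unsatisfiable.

Satisfiable

One satisfying assignment is x = 5, y = 4, z = 4, w = 6, v = 5, u = 5.
For the less obvious constraints — constraint 2: y + u = 9; constraint 4: y + w = 10; constraint 8: w + x = 11 — and the others hold by inspection.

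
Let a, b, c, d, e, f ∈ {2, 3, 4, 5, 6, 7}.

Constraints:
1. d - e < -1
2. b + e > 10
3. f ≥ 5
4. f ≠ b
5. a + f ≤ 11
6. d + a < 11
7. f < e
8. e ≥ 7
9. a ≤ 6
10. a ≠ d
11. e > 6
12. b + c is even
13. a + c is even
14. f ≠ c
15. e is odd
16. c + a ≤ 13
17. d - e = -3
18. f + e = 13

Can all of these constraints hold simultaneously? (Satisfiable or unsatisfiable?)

Take a = 5, b = 5, c = 5, d = 4, e = 7, f = 6. Then constraint 1: d - e = -3; constraint 2: b + e = 12; constraint 5: a + f = 11, and every other listed constraint is also met.

Satisfiable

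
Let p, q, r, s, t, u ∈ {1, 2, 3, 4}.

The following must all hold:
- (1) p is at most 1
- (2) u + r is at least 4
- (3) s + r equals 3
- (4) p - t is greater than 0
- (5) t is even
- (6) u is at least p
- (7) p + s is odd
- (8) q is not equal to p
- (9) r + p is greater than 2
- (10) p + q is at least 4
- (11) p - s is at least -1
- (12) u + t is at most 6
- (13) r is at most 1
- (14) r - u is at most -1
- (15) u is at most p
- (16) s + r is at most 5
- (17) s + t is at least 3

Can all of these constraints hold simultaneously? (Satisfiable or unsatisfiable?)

From constraints 1 and 15: u ≤ p ≤ 1. From constraint 13: r ≤ 1. Hence u + r ≤ 2. But constraint 2 requires u + r ≥ 4, and 4 > 2. Contradiction.

Unsatisfiable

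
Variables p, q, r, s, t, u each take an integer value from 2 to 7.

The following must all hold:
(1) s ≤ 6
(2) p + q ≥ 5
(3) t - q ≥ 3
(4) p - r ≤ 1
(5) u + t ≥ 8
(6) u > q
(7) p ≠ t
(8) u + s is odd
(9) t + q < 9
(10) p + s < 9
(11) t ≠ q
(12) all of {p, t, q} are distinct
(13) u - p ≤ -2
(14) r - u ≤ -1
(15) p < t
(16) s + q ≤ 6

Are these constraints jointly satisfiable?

Unsatisfiable

Constraints 4, 13, and 14 give r − p ≥ -1, p − u ≥ 2, u − r ≥ 1.
Adding all 3 inequalities: the left sides telescope to 0, and the right sides sum to (-1) + 2 + 1 = 2. So 0 ≥ 2, which is false.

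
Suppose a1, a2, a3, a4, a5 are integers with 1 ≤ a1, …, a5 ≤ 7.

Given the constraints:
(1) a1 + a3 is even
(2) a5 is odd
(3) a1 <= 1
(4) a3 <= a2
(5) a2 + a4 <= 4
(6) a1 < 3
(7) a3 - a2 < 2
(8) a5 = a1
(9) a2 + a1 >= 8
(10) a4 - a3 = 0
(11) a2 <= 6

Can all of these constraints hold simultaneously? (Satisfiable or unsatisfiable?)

From constraint 11: a2 ≤ 6. From constraint 3: a1 ≤ 1. Hence a2 + a1 ≤ 7. But constraint 9 requires a2 + a1 ≥ 8, and 8 > 7. Contradiction.

Unsatisfiable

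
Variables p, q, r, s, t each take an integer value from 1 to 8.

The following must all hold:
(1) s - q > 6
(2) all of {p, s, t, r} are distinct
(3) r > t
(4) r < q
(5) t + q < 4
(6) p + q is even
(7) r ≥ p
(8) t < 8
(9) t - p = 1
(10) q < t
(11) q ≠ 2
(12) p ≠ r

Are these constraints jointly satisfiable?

Constraints 3, 4, and 10 give r < q, q < t, t < r. Chaining: r < q < t < r, which forces r < r — impossible.

Unsatisfiable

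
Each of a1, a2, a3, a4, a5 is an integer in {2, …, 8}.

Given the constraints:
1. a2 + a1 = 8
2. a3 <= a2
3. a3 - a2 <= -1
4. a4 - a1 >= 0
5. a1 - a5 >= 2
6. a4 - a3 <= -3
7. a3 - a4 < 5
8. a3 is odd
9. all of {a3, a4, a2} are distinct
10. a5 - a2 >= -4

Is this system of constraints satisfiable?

Unsatisfiable

Constraints 3, 4, 5, 6, and 10 give a3 − a4 ≥ 3, a4 − a1 ≥ 0, a1 − a5 ≥ 2, a5 − a2 ≥ -4, a2 − a3 ≥ 1.
Adding all 5 inequalities: the left sides telescope to 0, and the right sides sum to 3 + 0 + 2 + (-4) + 1 = 2. So 0 ≥ 2, which is false.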